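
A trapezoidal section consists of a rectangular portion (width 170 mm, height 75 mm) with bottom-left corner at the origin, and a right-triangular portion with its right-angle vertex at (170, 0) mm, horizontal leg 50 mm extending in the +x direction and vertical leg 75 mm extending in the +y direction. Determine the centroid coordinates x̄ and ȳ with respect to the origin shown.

Part | A | x̄ᵢ | ȳᵢ | A·x̄ᵢ | A·ȳᵢ
rectangular portion | 12750.00 | 85.00 | 37.50 | 1083750.00 | 478125.00
triangular portion | 1875.00 | 186.67 | 25.00 | 350000.00 | 46875.00
Σ | 14625.00 |  |  | 1433750.00 | 525000.00
x̄ = 1433750.00 / 14625.00 = 98.03 mm
ȳ = 525000.00 / 14625.00 = 35.90 mm

x̄ = 98.03 mm, ȳ = 35.90 mm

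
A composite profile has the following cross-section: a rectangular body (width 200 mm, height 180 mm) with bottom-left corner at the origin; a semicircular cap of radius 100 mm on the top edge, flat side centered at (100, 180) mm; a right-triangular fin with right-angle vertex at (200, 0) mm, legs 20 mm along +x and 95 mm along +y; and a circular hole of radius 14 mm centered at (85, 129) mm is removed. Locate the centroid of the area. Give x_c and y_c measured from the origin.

x_c = 102.12 mm, y_c = 128.45 mm

Part | A | x̄ᵢ | ȳᵢ | A·x̄ᵢ | A·ȳᵢ
rectangular body | 36000.00 | 100.00 | 90.00 | 3600000.00 | 3240000.00
semicircular top | 15707.96 | 100.00 | 222.44 | 1570796.33 | 3494100.05
triangular fin | 950.00 | 206.67 | 31.67 | 196333.33 | 30083.33
hole | -615.75 | 85.00 | 129.00 | -52338.93 | -79432.03
Σ | 52042.21 |  |  | 5314790.73 | 6684751.36
x_c = 5314790.73 / 52042.21 = 102.12 mm
y_c = 6684751.36 / 52042.21 = 128.45 mm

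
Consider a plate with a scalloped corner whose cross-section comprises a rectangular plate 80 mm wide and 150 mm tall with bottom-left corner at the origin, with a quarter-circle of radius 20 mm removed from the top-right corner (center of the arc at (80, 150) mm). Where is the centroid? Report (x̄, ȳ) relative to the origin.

x̄ = 39.15 mm, ȳ = 73.21 mm

Part | A | x̄ᵢ | ȳᵢ | A·x̄ᵢ | A·ȳᵢ
plate | 12000.00 | 40.00 | 75.00 | 480000.00 | 900000.00
removed quarter-circle | -314.16 | 71.51 | 141.51 | -22466.07 | -44457.22
Σ | 11685.84 |  |  | 457533.93 | 855542.78
x̄ = 457533.93 / 11685.84 = 39.15 mm
ȳ = 855542.78 / 11685.84 = 73.21 mm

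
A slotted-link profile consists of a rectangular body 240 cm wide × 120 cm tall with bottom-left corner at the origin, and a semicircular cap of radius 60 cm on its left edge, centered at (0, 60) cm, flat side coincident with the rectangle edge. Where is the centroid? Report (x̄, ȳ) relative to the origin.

rectangular body: A = 240 × 120 = 28800.00, centroid at (120.00, 60.00).
semicircular end: A = ½π·60² = 5654.87, centroid at (-25.46, 60.00).
ΣA = 34454.87 cm², ΣAx̄ = 3312000.00 cm³, ΣAȳ = 2067292.01 cm³.
x̄ = 3312000.00/34454.87 = 96.13 cm; ȳ = 2067292.01/34454.87 = 60.00 cm.

x̄ = 96.13 cm, ȳ = 60.00 cm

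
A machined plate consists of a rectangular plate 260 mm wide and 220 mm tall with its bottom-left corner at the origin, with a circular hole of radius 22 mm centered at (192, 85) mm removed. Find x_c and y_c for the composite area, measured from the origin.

Part | A | x̄ᵢ | ȳᵢ | A·x̄ᵢ | A·ȳᵢ
plate | 57200.00 | 130.00 | 110.00 | 7436000.00 | 6292000.00
hole | -1520.53 | 192.00 | 85.00 | -291941.92 | -129245.12
Σ | 55679.47 |  |  | 7144058.08 | 6162754.88
x_c = 7144058.08 / 55679.47 = 128.31 mm
y_c = 6162754.88 / 55679.47 = 110.68 mm

x_c = 128.31 mm, y_c = 110.68 mm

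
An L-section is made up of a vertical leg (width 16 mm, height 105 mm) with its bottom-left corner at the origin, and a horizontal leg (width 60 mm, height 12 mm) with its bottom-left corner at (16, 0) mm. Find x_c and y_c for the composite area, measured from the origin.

vertical leg: A = 16 × 105 = 1680.00, centroid at (8.00, 52.50).
horizontal leg: A = 60 × 12 = 720.00, centroid at (46.00, 6.00).
ΣA = 2400.00 mm²
ΣAx_c = (1680.00)(8.00) + (720.00)(46.00) = 46560.00 mm³
ΣAy_c = (1680.00)(52.50) + (720.00)(6.00) = 92520.00 mm³
x_c = 46560.00 / 2400.00 = 19.40 mm
y_c = 92520.00 / 2400.00 = 38.55 mm

x_c = 19.40 mm, y_c = 38.55 mm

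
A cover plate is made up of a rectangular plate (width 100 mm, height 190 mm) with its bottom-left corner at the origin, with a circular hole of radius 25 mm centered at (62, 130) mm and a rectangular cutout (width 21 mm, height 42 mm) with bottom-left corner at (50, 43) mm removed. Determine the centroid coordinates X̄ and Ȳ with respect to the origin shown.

plate: A = 100 × 190 = 19000.00, centroid at (50.00, 95.00).
hole 1: A = −π·25² = -1963.50, centroid at (62.00, 130.00).
hole 2: A = −(21 × 42) = -882.00, centroid at (60.50, 64.00).
ΣA = 16154.50 mm², ΣAX̄ = 774902.28 mm³, ΣAȲ = 1493297.60 mm³.
X̄ = 774902.28/16154.50 = 47.97 mm; Ȳ = 1493297.60/16154.50 = 92.44 mm.

X̄ = 47.97 mm, Ȳ = 92.44 mm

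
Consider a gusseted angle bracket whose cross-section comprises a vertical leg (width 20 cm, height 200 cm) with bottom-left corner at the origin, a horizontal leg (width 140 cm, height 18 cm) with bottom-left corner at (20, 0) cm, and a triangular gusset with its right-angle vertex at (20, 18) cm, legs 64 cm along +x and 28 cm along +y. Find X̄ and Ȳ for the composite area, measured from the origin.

vertical leg: A = 20 × 200 = 4000.00, centroid at (10.00, 100.00).
horizontal leg: A = 140 × 18 = 2520.00, centroid at (90.00, 9.00).
gusset: A = ½·64·28 = 896.00, centroid at (41.33, 27.33).
ΣA = 7416.00 cm², ΣAX̄ = 303834.67 cm³, ΣAȲ = 447170.67 cm³.
X̄ = 303834.67/7416.00 = 40.97 cm; Ȳ = 447170.67/7416.00 = 60.30 cm.

X̄ = 40.97 cm, Ȳ = 60.30 cm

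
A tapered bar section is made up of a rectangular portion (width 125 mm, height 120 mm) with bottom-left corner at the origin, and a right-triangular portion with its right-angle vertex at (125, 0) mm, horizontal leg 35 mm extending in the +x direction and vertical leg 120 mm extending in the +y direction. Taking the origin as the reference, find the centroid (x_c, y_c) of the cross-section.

x_c = 71.61 mm, y_c = 57.54 mm

rectangular portion: A = 125 × 120 = 15000.00, centroid at (62.50, 60.00).
triangular portion: A = ½·35·120 = 2100.00, centroid at (136.67, 40.00).
ΣA = 17100.00 mm²
ΣAx_c = (15000.00)(62.50) + (2100.00)(136.67) = 1224500.00 mm³
ΣAy_c = (15000.00)(60.00) + (2100.00)(40.00) = 984000.00 mm³
x_c = 1224500.00 / 17100.00 = 71.61 mm
y_c = 984000.00 / 17100.00 = 57.54 mm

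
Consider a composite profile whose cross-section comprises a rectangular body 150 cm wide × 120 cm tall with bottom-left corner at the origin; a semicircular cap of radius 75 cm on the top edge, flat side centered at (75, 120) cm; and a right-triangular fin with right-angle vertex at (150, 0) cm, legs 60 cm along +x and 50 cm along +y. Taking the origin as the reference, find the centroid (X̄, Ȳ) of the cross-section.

X̄ = 80.03 cm, Ȳ = 86.34 cm

rectangular body: A = 150 × 120 = 18000.00, centroid at (75.00, 60.00).
semicircular top: A = ½π·75² = 8835.73, centroid at (75.00, 151.83).
triangular fin: A = ½·60·50 = 1500.00, centroid at (170.00, 16.67).
ΣA = 28335.73 cm²
ΣAX̄ = (18000.00)(75.00) + (8835.73)(75.00) + (1500.00)(170.00) = 2267679.70 cm³
ΣAȲ = (18000.00)(60.00) + (8835.73)(151.83) + (1500.00)(16.67) = 2446537.52 cm³
X̄ = 2267679.70 / 28335.73 = 80.03 cm
Ȳ = 2446537.52 / 28335.73 = 86.34 cm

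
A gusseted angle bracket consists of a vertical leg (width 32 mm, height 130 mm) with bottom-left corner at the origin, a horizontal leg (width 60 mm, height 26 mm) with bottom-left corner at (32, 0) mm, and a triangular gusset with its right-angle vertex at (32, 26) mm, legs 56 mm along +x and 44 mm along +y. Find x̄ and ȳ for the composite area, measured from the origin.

x̄ = 32.47 mm, ȳ = 49.02 mm

vertical leg: A = 32 × 130 = 4160.00, centroid at (16.00, 65.00).
horizontal leg: A = 60 × 26 = 1560.00, centroid at (62.00, 13.00).
gusset: A = ½·56·44 = 1232.00, centroid at (50.67, 40.67).
ΣA = 6952.00 mm², ΣAx̄ = 225701.33 mm³, ΣAȳ = 340781.33 mm³.
x̄ = 225701.33/6952.00 = 32.47 mm; ȳ = 340781.33/6952.00 = 49.02 mm.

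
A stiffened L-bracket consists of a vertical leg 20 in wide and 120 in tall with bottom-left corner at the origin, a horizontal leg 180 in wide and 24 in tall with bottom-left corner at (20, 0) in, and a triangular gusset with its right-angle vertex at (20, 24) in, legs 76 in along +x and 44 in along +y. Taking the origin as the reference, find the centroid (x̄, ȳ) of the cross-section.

x̄ = 68.52 in, ȳ = 31.04 in

vertical leg: A = 20 × 120 = 2400.00, centroid at (10.00, 60.00).
horizontal leg: A = 180 × 24 = 4320.00, centroid at (110.00, 12.00).
gusset: A = ½·76·44 = 1672.00, centroid at (45.33, 38.67).
ΣA = 8392.00 in²
ΣAx̄ = (2400.00)(10.00) + (4320.00)(110.00) + (1672.00)(45.33) = 574997.33 in³
ΣAȳ = (2400.00)(60.00) + (4320.00)(12.00) + (1672.00)(38.67) = 260490.67 in³
x̄ = 574997.33 / 8392.00 = 68.52 in
ȳ = 260490.67 / 8392.00 = 31.04 in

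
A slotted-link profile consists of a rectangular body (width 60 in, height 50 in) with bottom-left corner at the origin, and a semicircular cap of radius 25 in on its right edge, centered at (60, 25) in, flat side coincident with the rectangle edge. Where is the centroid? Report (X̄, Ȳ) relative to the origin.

X̄ = 40.01 in, Ȳ = 25.00 in

rectangular body: A = 60 × 50 = 3000.00, centroid at (30.00, 25.00).
semicircular end: A = ½π·25² = 981.75, centroid at (70.61, 25.00).
ΣA = 3981.75 in², ΣAX̄ = 159321.53 in³, ΣAȲ = 99543.69 in³.
X̄ = 159321.53/3981.75 = 40.01 in; Ȳ = 99543.69/3981.75 = 25.00 in.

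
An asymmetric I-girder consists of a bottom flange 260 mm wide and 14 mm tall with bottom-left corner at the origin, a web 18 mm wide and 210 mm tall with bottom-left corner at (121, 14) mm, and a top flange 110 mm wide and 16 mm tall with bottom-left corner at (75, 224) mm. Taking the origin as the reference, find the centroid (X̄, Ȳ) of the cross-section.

X̄ = 130.00 mm, Ȳ = 96.25 mm

Part | A | x̄ᵢ | ȳᵢ | A·x̄ᵢ | A·ȳᵢ
bottom flange | 3640.00 | 130.00 | 7.00 | 473200.00 | 25480.00
web | 3780.00 | 130.00 | 119.00 | 491400.00 | 449820.00
top flange | 1760.00 | 130.00 | 232.00 | 228800.00 | 408320.00
Σ | 9180.00 |  |  | 1193400.00 | 883620.00
X̄ = 1193400.00 / 9180.00 = 130.00 mm
Ȳ = 883620.00 / 9180.00 = 96.25 mm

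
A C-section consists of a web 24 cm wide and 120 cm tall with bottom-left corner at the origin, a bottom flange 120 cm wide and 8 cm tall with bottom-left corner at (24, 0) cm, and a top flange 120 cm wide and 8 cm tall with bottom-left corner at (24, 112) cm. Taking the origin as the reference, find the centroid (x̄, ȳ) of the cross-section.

x̄ = 40.80 cm, ȳ = 60.00 cm

web: A = 24 × 120 = 2880.00, centroid at (12.00, 60.00).
bottom flange: A = 120 × 8 = 960.00, centroid at (84.00, 4.00).
top flange: A = 120 × 8 = 960.00, centroid at (84.00, 116.00).
ΣA = 4800.00 cm²
ΣAx̄ = (2880.00)(12.00) + (960.00)(84.00) + (960.00)(84.00) = 195840.00 cm³
ΣAȳ = (2880.00)(60.00) + (960.00)(4.00) + (960.00)(116.00) = 288000.00 cm³
x̄ = 195840.00 / 4800.00 = 40.80 cm
ȳ = 288000.00 / 4800.00 = 60.00 cm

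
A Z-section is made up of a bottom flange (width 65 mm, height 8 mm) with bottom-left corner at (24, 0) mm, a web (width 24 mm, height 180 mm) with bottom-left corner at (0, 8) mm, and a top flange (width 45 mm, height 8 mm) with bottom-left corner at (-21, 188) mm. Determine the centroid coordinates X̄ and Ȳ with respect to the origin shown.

bottom flange: A = 65 × 8 = 520.00, centroid at (56.50, 4.00).
web: A = 24 × 180 = 4320.00, centroid at (12.00, 98.00).
top flange: A = 45 × 8 = 360.00, centroid at (1.50, 192.00).
ΣA = 5200.00 mm², ΣAX̄ = 81760.00 mm³, ΣAȲ = 494560.00 mm³.
X̄ = 81760.00/5200.00 = 15.72 mm; Ȳ = 494560.00/5200.00 = 95.11 mm.

X̄ = 15.72 mm, Ȳ = 95.11 mm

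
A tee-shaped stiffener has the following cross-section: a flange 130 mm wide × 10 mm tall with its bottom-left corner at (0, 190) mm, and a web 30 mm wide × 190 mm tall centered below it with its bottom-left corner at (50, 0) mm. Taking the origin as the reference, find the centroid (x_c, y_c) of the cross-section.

x_c = 65.00 mm, y_c = 113.57 mm

web: A = 30 × 190 = 5700.00, centroid at (65.00, 95.00).
flange: A = 130 × 10 = 1300.00, centroid at (65.00, 195.00).
ΣA = 7000.00 mm², ΣAx_c = 455000.00 mm³, ΣAy_c = 795000.00 mm³.
x_c = 455000.00/7000.00 = 65.00 mm; y_c = 795000.00/7000.00 = 113.57 mm.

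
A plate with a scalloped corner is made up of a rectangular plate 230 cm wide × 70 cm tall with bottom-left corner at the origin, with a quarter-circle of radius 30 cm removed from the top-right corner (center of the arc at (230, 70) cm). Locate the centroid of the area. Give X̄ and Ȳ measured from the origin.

Part | A | x̄ᵢ | ȳᵢ | A·x̄ᵢ | A·ȳᵢ
plate | 16100.00 | 115.00 | 35.00 | 1851500.00 | 563500.00
removed quarter-circle | -706.86 | 217.27 | 57.27 | -153577.42 | -40480.08
Σ | 15393.14 |  |  | 1697922.58 | 523019.92
X̄ = 1697922.58 / 15393.14 = 110.30 cm
Ȳ = 523019.92 / 15393.14 = 33.98 cm

X̄ = 110.30 cm, Ȳ = 33.98 cm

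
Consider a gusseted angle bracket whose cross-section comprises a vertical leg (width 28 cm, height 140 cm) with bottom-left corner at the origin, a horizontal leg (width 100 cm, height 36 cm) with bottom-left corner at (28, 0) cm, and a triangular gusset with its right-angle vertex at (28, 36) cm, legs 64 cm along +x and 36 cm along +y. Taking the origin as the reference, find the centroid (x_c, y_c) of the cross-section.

x_c = 45.26 cm, y_c = 45.49 cm

Part | A | x̄ᵢ | ȳᵢ | A·x̄ᵢ | A·ȳᵢ
vertical leg | 3920.00 | 14.00 | 70.00 | 54880.00 | 274400.00
horizontal leg | 3600.00 | 78.00 | 18.00 | 280800.00 | 64800.00
gusset | 1152.00 | 49.33 | 48.00 | 56832.00 | 55296.00
Σ | 8672.00 |  |  | 392512.00 | 394496.00
x_c = 392512.00 / 8672.00 = 45.26 cm
y_c = 394496.00 / 8672.00 = 45.49 cm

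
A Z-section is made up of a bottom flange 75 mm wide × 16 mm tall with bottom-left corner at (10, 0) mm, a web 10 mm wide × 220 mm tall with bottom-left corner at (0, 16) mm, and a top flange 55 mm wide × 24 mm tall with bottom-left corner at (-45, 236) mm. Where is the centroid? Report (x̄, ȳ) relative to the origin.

Part | A | x̄ᵢ | ȳᵢ | A·x̄ᵢ | A·ȳᵢ
bottom flange | 1200.00 | 47.50 | 8.00 | 57000.00 | 9600.00
web | 2200.00 | 5.00 | 126.00 | 11000.00 | 277200.00
top flange | 1320.00 | -17.50 | 248.00 | -23100.00 | 327360.00
Σ | 4720.00 |  |  | 44900.00 | 614160.00
x̄ = 44900.00 / 4720.00 = 9.51 mm
ȳ = 614160.00 / 4720.00 = 130.12 mm

x̄ = 9.51 mm, ȳ = 130.12 mm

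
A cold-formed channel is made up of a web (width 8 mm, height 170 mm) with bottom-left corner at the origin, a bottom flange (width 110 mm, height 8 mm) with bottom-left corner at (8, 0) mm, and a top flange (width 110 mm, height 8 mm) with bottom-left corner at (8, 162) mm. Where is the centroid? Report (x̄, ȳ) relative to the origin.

Part | A | x̄ᵢ | ȳᵢ | A·x̄ᵢ | A·ȳᵢ
web | 1360.00 | 4.00 | 85.00 | 5440.00 | 115600.00
bottom flange | 880.00 | 63.00 | 4.00 | 55440.00 | 3520.00
top flange | 880.00 | 63.00 | 166.00 | 55440.00 | 146080.00
Σ | 3120.00 |  |  | 116320.00 | 265200.00
x̄ = 116320.00 / 3120.00 = 37.28 mm
ȳ = 265200.00 / 3120.00 = 85.00 mm

x̄ = 37.28 mm, ȳ = 85.00 mm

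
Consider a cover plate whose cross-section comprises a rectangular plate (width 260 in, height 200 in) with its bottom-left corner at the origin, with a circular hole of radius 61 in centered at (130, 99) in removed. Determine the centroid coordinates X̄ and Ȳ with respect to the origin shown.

X̄ = 130.00 in, Ȳ = 100.29 in

Part | A | x̄ᵢ | ȳᵢ | A·x̄ᵢ | A·ȳᵢ
plate | 52000.00 | 130.00 | 100.00 | 6760000.00 | 5200000.00
hole | -11689.87 | 130.00 | 99.00 | -1519682.61 | -1157296.76
Σ | 40310.13 |  |  | 5240317.39 | 4042703.24
X̄ = 5240317.39 / 40310.13 = 130.00 in
Ȳ = 4042703.24 / 40310.13 = 100.29 in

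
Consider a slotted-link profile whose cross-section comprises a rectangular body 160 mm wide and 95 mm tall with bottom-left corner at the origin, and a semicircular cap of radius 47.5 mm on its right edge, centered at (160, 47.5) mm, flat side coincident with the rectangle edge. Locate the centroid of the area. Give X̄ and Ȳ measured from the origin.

Part | A | x̄ᵢ | ȳᵢ | A·x̄ᵢ | A·ȳᵢ
rectangular body | 15200.00 | 80.00 | 47.50 | 1216000.00 | 722000.00
semicircular end | 3544.11 | 180.16 | 47.50 | 638505.39 | 168345.19
Σ | 18744.11 |  |  | 1854505.39 | 890345.19
X̄ = 1854505.39 / 18744.11 = 98.94 mm
Ȳ = 890345.19 / 18744.11 = 47.50 mm

X̄ = 98.94 mm, Ȳ = 47.50 mm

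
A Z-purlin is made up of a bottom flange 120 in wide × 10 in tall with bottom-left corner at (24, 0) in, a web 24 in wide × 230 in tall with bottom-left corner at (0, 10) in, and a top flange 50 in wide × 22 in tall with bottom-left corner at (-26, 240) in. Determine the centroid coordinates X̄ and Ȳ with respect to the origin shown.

X̄ = 21.22 in, Ȳ = 124.31 in

Part | A | x̄ᵢ | ȳᵢ | A·x̄ᵢ | A·ȳᵢ
bottom flange | 1200.00 | 84.00 | 5.00 | 100800.00 | 6000.00
web | 5520.00 | 12.00 | 125.00 | 66240.00 | 690000.00
top flange | 1100.00 | -1.00 | 251.00 | -1100.00 | 276100.00
Σ | 7820.00 |  |  | 165940.00 | 972100.00
X̄ = 165940.00 / 7820.00 = 21.22 in
Ȳ = 972100.00 / 7820.00 = 124.31 in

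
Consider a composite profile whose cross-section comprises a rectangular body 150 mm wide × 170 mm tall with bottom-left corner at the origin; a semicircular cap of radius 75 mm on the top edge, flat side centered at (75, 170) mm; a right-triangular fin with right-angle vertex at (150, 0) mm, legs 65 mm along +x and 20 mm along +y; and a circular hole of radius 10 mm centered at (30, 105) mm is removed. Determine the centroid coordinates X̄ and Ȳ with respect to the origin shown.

X̄ = 77.22 mm, Ȳ = 113.12 mm

rectangular body: A = 150 × 170 = 25500.00, centroid at (75.00, 85.00).
semicircular top: A = ½π·75² = 8835.73, centroid at (75.00, 201.83).
triangular fin: A = ½·65·20 = 650.00, centroid at (171.67, 6.67).
hole: A = −π·10² = -314.16, centroid at (30.00, 105.00).
ΣA = 34671.57 mm²
ΣAX̄ = (25500.00)(75.00) + (8835.73)(75.00) + (650.00)(171.67) + (-314.16)(30.00) = 2677338.26 mm³
ΣAȲ = (25500.00)(85.00) + (8835.73)(201.83) + (650.00)(6.67) + (-314.16)(105.00) = 3922170.60 mm³
X̄ = 2677338.26 / 34671.57 = 77.22 mm
Ȳ = 3922170.60 / 34671.57 = 113.12 mm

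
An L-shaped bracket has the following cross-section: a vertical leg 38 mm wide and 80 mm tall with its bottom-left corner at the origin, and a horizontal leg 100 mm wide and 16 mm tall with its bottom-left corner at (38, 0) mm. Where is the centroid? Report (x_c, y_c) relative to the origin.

vertical leg: A = 38 × 80 = 3040.00, centroid at (19.00, 40.00).
horizontal leg: A = 100 × 16 = 1600.00, centroid at (88.00, 8.00).
ΣA = 4640.00 mm², ΣAx_c = 198560.00 mm³, ΣAy_c = 134400.00 mm³.
x_c = 198560.00/4640.00 = 42.79 mm; y_c = 134400.00/4640.00 = 28.97 mm.

x_c = 42.79 mm, y_c = 28.97 mm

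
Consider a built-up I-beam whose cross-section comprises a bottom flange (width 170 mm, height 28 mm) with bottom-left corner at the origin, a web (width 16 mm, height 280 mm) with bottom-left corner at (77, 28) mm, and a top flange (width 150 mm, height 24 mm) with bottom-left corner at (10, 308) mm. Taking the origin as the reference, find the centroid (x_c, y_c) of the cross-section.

Part | A | x̄ᵢ | ȳᵢ | A·x̄ᵢ | A·ȳᵢ
bottom flange | 4760.00 | 85.00 | 14.00 | 404600.00 | 66640.00
web | 4480.00 | 85.00 | 168.00 | 380800.00 | 752640.00
top flange | 3600.00 | 85.00 | 320.00 | 306000.00 | 1152000.00
Σ | 12840.00 |  |  | 1091400.00 | 1971280.00
x_c = 1091400.00 / 12840.00 = 85.00 mm
y_c = 1971280.00 / 12840.00 = 153.53 mm

x_c = 85.00 mm, y_c = 153.53 mm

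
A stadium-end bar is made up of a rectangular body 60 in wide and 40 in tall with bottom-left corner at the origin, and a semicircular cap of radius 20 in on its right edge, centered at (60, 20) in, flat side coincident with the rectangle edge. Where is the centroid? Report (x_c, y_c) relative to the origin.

rectangular body: A = 60 × 40 = 2400.00, centroid at (30.00, 20.00).
semicircular end: A = ½π·20² = 628.32, centroid at (68.49, 20.00).
ΣA = 3028.32 in², ΣAx_c = 115032.45 in³, ΣAy_c = 60566.37 in³.
x_c = 115032.45/3028.32 = 37.99 in; y_c = 60566.37/3028.32 = 20.00 in.

x_c = 37.99 in, y_c = 20.00 in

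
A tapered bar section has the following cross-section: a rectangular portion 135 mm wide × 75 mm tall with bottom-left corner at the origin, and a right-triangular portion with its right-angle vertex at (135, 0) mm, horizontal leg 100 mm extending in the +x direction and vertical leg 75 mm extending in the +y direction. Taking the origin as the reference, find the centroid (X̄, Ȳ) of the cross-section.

X̄ = 94.75 mm, Ȳ = 34.12 mm

rectangular portion: A = 135 × 75 = 10125.00, centroid at (67.50, 37.50).
triangular portion: A = ½·100·75 = 3750.00, centroid at (168.33, 25.00).
ΣA = 13875.00 mm², ΣAX̄ = 1314687.50 mm³, ΣAȲ = 473437.50 mm³.
X̄ = 1314687.50/13875.00 = 94.75 mm; Ȳ = 473437.50/13875.00 = 34.12 mm.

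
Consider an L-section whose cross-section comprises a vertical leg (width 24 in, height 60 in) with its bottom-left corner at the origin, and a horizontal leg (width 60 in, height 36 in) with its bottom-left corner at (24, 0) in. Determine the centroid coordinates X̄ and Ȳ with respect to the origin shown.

X̄ = 37.20 in, Ȳ = 22.80 in

vertical leg: A = 24 × 60 = 1440.00, centroid at (12.00, 30.00).
horizontal leg: A = 60 × 36 = 2160.00, centroid at (54.00, 18.00).
ΣA = 3600.00 in²
ΣAX̄ = (1440.00)(12.00) + (2160.00)(54.00) = 133920.00 in³
ΣAȲ = (1440.00)(30.00) + (2160.00)(18.00) = 82080.00 in³
X̄ = 133920.00 / 3600.00 = 37.20 in
Ȳ = 82080.00 / 3600.00 = 22.80 in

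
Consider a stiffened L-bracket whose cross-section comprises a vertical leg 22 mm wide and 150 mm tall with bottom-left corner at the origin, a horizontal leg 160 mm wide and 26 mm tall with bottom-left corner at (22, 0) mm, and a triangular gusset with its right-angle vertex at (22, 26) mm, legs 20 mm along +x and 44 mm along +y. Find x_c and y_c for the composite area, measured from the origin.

vertical leg: A = 22 × 150 = 3300.00, centroid at (11.00, 75.00).
horizontal leg: A = 160 × 26 = 4160.00, centroid at (102.00, 13.00).
gusset: A = ½·20·44 = 440.00, centroid at (28.67, 40.67).
ΣA = 7900.00 mm², ΣAx_c = 473233.33 mm³, ΣAy_c = 319473.33 mm³.
x_c = 473233.33/7900.00 = 59.90 mm; y_c = 319473.33/7900.00 = 40.44 mm.

x_c = 59.90 mm, y_c = 40.44 mm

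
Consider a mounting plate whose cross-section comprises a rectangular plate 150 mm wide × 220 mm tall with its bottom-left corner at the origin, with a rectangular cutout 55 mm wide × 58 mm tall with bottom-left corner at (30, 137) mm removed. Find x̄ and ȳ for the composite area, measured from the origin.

Part | A | x̄ᵢ | ȳᵢ | A·x̄ᵢ | A·ȳᵢ
plate | 33000.00 | 75.00 | 110.00 | 2475000.00 | 3630000.00
hole | -3190.00 | 57.50 | 166.00 | -183425.00 | -529540.00
Σ | 29810.00 |  |  | 2291575.00 | 3100460.00
x̄ = 2291575.00 / 29810.00 = 76.87 mm
ȳ = 3100460.00 / 29810.00 = 104.01 mm

x̄ = 76.87 mm, ȳ = 104.01 mm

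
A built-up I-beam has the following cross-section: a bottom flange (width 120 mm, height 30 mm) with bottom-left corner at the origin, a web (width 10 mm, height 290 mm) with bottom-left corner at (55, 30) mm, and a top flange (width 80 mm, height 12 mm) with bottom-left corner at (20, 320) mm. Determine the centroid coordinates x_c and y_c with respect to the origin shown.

bottom flange: A = 120 × 30 = 3600.00, centroid at (60.00, 15.00).
web: A = 10 × 290 = 2900.00, centroid at (60.00, 175.00).
top flange: A = 80 × 12 = 960.00, centroid at (60.00, 326.00).
ΣA = 7460.00 mm²
ΣAx_c = (3600.00)(60.00) + (2900.00)(60.00) + (960.00)(60.00) = 447600.00 mm³
ΣAy_c = (3600.00)(15.00) + (2900.00)(175.00) + (960.00)(326.00) = 874460.00 mm³
x_c = 447600.00 / 7460.00 = 60.00 mm
y_c = 874460.00 / 7460.00 = 117.22 mm

x_c = 60.00 mm, y_c = 117.22 mm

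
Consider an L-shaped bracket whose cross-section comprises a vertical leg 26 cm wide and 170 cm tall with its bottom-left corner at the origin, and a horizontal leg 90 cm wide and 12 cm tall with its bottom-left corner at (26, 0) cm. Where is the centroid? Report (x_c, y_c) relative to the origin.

x_c = 24.39 cm, y_c = 69.49 cm

vertical leg: A = 26 × 170 = 4420.00, centroid at (13.00, 85.00).
horizontal leg: A = 90 × 12 = 1080.00, centroid at (71.00, 6.00).
ΣA = 5500.00 cm², ΣAx_c = 134140.00 cm³, ΣAy_c = 382180.00 cm³.
x_c = 134140.00/5500.00 = 24.39 cm; y_c = 382180.00/5500.00 = 69.49 cm.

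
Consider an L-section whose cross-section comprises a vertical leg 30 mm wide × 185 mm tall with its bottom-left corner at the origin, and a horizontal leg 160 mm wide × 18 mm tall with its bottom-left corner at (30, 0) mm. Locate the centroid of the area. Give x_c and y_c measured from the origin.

x_c = 47.46 mm, y_c = 63.97 mm

vertical leg: A = 30 × 185 = 5550.00, centroid at (15.00, 92.50).
horizontal leg: A = 160 × 18 = 2880.00, centroid at (110.00, 9.00).
ΣA = 8430.00 mm², ΣAx_c = 400050.00 mm³, ΣAy_c = 539295.00 mm³.
x_c = 400050.00/8430.00 = 47.46 mm; y_c = 539295.00/8430.00 = 63.97 mm.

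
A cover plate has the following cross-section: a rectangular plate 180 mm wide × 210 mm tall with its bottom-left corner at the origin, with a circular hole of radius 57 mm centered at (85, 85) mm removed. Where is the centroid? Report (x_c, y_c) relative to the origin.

x_c = 91.85 mm, y_c = 112.40 mm

Part | A | x̄ᵢ | ȳᵢ | A·x̄ᵢ | A·ȳᵢ
plate | 37800.00 | 90.00 | 105.00 | 3402000.00 | 3969000.00
hole | -10207.03 | 85.00 | 85.00 | -867597.94 | -867597.94
Σ | 27592.97 |  |  | 2534402.06 | 3101402.06
x_c = 2534402.06 / 27592.97 = 91.85 mm
y_c = 3101402.06 / 27592.97 = 112.40 mm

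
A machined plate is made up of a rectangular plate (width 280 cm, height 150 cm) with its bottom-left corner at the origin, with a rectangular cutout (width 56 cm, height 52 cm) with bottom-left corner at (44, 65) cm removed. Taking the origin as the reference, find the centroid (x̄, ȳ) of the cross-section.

x̄ = 145.07 cm, ȳ = 73.81 cm

plate: A = 280 × 150 = 42000.00, centroid at (140.00, 75.00).
hole: A = −(56 × 52) = -2912.00, centroid at (72.00, 91.00).
ΣA = 39088.00 cm²
ΣAx̄ = (42000.00)(140.00) + (-2912.00)(72.00) = 5670336.00 cm³
ΣAȳ = (42000.00)(75.00) + (-2912.00)(91.00) = 2885008.00 cm³
x̄ = 5670336.00 / 39088.00 = 145.07 cm
ȳ = 2885008.00 / 39088.00 = 73.81 cm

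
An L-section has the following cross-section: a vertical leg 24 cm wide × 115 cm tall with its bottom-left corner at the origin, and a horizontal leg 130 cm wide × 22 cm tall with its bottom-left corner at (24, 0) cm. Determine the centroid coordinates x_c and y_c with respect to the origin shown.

vertical leg: A = 24 × 115 = 2760.00, centroid at (12.00, 57.50).
horizontal leg: A = 130 × 22 = 2860.00, centroid at (89.00, 11.00).
ΣA = 5620.00 cm²
ΣAx_c = (2760.00)(12.00) + (2860.00)(89.00) = 287660.00 cm³
ΣAy_c = (2760.00)(57.50) + (2860.00)(11.00) = 190160.00 cm³
x_c = 287660.00 / 5620.00 = 51.19 cm
y_c = 190160.00 / 5620.00 = 33.84 cm

x_c = 51.19 cm, y_c = 33.84 cm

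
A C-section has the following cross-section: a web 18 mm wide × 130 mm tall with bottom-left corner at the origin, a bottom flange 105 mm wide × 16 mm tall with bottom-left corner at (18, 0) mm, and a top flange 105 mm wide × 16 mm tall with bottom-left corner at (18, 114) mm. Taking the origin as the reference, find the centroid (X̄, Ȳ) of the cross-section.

X̄ = 45.25 mm, Ȳ = 65.00 mm

web: A = 18 × 130 = 2340.00, centroid at (9.00, 65.00).
bottom flange: A = 105 × 16 = 1680.00, centroid at (70.50, 8.00).
top flange: A = 105 × 16 = 1680.00, centroid at (70.50, 122.00).
ΣA = 5700.00 mm², ΣAX̄ = 257940.00 mm³, ΣAȲ = 370500.00 mm³.
X̄ = 257940.00/5700.00 = 45.25 mm; Ȳ = 370500.00/5700.00 = 65.00 mm.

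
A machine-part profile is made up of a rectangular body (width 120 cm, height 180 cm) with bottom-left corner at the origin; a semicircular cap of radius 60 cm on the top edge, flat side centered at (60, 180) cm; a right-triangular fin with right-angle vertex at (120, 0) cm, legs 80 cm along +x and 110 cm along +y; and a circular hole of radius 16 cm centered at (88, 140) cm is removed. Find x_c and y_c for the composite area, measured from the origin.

rectangular body: A = 120 × 180 = 21600.00, centroid at (60.00, 90.00).
semicircular top: A = ½π·60² = 5654.87, centroid at (60.00, 205.46).
triangular fin: A = ½·80·110 = 4400.00, centroid at (146.67, 36.67).
hole: A = −π·16² = -804.25, centroid at (88.00, 140.00).
ΣA = 30850.62 cm², ΣAx_c = 2209851.54 cm³, ΣAy_c = 3154614.67 cm³.
x_c = 2209851.54/30850.62 = 71.63 cm; y_c = 3154614.67/30850.62 = 102.25 cm.

x_c = 71.63 cm, y_c = 102.25 cm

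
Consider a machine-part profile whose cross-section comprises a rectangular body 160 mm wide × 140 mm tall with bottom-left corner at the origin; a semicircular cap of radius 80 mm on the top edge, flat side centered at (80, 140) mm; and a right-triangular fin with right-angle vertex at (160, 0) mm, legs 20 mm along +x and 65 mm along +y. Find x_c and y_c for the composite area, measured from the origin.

Part | A | x̄ᵢ | ȳᵢ | A·x̄ᵢ | A·ȳᵢ
rectangular body | 22400.00 | 80.00 | 70.00 | 1792000.00 | 1568000.00
semicircular top | 10053.10 | 80.00 | 173.95 | 804247.72 | 1748766.84
triangular fin | 650.00 | 166.67 | 21.67 | 108333.33 | 14083.33
Σ | 33103.10 |  |  | 2704581.05 | 3330850.18
x_c = 2704581.05 / 33103.10 = 81.70 mm
y_c = 3330850.18 / 33103.10 = 100.62 mm

x_c = 81.70 mm, y_c = 100.62 mm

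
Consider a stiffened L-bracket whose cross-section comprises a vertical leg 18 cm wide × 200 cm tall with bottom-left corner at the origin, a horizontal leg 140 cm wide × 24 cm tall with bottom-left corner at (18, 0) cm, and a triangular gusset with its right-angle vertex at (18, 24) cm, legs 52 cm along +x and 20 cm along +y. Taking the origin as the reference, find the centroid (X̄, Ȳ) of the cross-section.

X̄ = 46.32 cm, Ȳ = 55.65 cm

Part | A | x̄ᵢ | ȳᵢ | A·x̄ᵢ | A·ȳᵢ
vertical leg | 3600.00 | 9.00 | 100.00 | 32400.00 | 360000.00
horizontal leg | 3360.00 | 88.00 | 12.00 | 295680.00 | 40320.00
gusset | 520.00 | 35.33 | 30.67 | 18373.33 | 15946.67
Σ | 7480.00 |  |  | 346453.33 | 416266.67
X̄ = 346453.33 / 7480.00 = 46.32 cm
Ȳ = 416266.67 / 7480.00 = 55.65 cm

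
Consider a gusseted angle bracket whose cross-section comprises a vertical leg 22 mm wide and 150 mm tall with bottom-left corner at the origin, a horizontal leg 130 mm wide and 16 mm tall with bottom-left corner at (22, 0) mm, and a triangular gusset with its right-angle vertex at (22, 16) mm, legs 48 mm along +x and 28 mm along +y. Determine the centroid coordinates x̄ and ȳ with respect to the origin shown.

vertical leg: A = 22 × 150 = 3300.00, centroid at (11.00, 75.00).
horizontal leg: A = 130 × 16 = 2080.00, centroid at (87.00, 8.00).
gusset: A = ½·48·28 = 672.00, centroid at (38.00, 25.33).
ΣA = 6052.00 mm²
ΣAx̄ = (3300.00)(11.00) + (2080.00)(87.00) + (672.00)(38.00) = 242796.00 mm³
ΣAȳ = (3300.00)(75.00) + (2080.00)(8.00) + (672.00)(25.33) = 281164.00 mm³
x̄ = 242796.00 / 6052.00 = 40.12 mm
ȳ = 281164.00 / 6052.00 = 46.46 mm

x̄ = 40.12 mm, ȳ = 46.46 mm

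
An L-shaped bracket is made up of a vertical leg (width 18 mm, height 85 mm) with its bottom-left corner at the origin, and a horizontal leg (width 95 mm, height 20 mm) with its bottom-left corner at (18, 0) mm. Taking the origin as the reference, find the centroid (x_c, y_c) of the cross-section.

vertical leg: A = 18 × 85 = 1530.00, centroid at (9.00, 42.50).
horizontal leg: A = 95 × 20 = 1900.00, centroid at (65.50, 10.00).
ΣA = 3430.00 mm²
ΣAx_c = (1530.00)(9.00) + (1900.00)(65.50) = 138220.00 mm³
ΣAy_c = (1530.00)(42.50) + (1900.00)(10.00) = 84025.00 mm³
x_c = 138220.00 / 3430.00 = 40.30 mm
y_c = 84025.00 / 3430.00 = 24.50 mm

x_c = 40.30 mm, y_c = 24.50 mm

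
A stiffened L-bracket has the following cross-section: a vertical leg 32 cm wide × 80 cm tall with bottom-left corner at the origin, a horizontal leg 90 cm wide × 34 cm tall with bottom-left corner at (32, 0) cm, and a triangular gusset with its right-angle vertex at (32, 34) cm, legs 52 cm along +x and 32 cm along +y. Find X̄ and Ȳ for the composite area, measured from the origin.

X̄ = 49.23 cm, Ȳ = 29.69 cm

vertical leg: A = 32 × 80 = 2560.00, centroid at (16.00, 40.00).
horizontal leg: A = 90 × 34 = 3060.00, centroid at (77.00, 17.00).
gusset: A = ½·52·32 = 832.00, centroid at (49.33, 44.67).
ΣA = 6452.00 cm², ΣAX̄ = 317625.33 cm³, ΣAȲ = 191582.67 cm³.
X̄ = 317625.33/6452.00 = 49.23 cm; Ȳ = 191582.67/6452.00 = 29.69 cm.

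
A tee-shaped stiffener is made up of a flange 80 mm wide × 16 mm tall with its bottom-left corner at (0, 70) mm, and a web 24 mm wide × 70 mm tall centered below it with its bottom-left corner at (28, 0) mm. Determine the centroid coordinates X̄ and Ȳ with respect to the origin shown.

web: A = 24 × 70 = 1680.00, centroid at (40.00, 35.00).
flange: A = 80 × 16 = 1280.00, centroid at (40.00, 78.00).
ΣA = 2960.00 mm²
ΣAX̄ = (1680.00)(40.00) + (1280.00)(40.00) = 118400.00 mm³
ΣAȲ = (1680.00)(35.00) + (1280.00)(78.00) = 158640.00 mm³
X̄ = 118400.00 / 2960.00 = 40.00 mm
Ȳ = 158640.00 / 2960.00 = 53.59 mm

X̄ = 40.00 mm, Ȳ = 53.59 mm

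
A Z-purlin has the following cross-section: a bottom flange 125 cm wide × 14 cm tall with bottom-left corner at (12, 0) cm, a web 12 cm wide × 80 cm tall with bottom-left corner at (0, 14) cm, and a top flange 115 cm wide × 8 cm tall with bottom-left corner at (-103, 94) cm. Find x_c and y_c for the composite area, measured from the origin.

x_c = 25.97 cm, y_c = 42.49 cm

bottom flange: A = 125 × 14 = 1750.00, centroid at (74.50, 7.00).
web: A = 12 × 80 = 960.00, centroid at (6.00, 54.00).
top flange: A = 115 × 8 = 920.00, centroid at (-45.50, 98.00).
ΣA = 3630.00 cm², ΣAx_c = 94275.00 cm³, ΣAy_c = 154250.00 cm³.
x_c = 94275.00/3630.00 = 25.97 cm; y_c = 154250.00/3630.00 = 42.49 cm.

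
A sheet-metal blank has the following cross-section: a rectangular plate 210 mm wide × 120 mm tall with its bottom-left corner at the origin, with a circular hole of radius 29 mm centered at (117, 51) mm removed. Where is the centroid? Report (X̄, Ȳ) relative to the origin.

Part | A | x̄ᵢ | ȳᵢ | A·x̄ᵢ | A·ȳᵢ
plate | 25200.00 | 105.00 | 60.00 | 2646000.00 | 1512000.00
hole | -2642.08 | 117.00 | 51.00 | -309123.29 | -134746.05
Σ | 22557.92 |  |  | 2336876.71 | 1377253.95
X̄ = 2336876.71 / 22557.92 = 103.59 mm
Ȳ = 1377253.95 / 22557.92 = 61.05 mm

X̄ = 103.59 mm, Ȳ = 61.05 mm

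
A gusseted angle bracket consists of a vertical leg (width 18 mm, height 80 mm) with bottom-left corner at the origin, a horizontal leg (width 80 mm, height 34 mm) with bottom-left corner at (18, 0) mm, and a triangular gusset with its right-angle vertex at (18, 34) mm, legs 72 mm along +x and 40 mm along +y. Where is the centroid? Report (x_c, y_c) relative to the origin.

x_c = 41.29 mm, y_c = 30.71 mm

vertical leg: A = 18 × 80 = 1440.00, centroid at (9.00, 40.00).
horizontal leg: A = 80 × 34 = 2720.00, centroid at (58.00, 17.00).
gusset: A = ½·72·40 = 1440.00, centroid at (42.00, 47.33).
ΣA = 5600.00 mm², ΣAx_c = 231200.00 mm³, ΣAy_c = 172000.00 mm³.
x_c = 231200.00/5600.00 = 41.29 mm; y_c = 172000.00/5600.00 = 30.71 mm.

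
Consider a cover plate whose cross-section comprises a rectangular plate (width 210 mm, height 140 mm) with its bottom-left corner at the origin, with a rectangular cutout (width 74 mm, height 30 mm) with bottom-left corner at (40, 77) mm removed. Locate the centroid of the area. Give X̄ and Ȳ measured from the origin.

X̄ = 107.29 mm, Ȳ = 68.20 mm

Part | A | x̄ᵢ | ȳᵢ | A·x̄ᵢ | A·ȳᵢ
plate | 29400.00 | 105.00 | 70.00 | 3087000.00 | 2058000.00
hole | -2220.00 | 77.00 | 92.00 | -170940.00 | -204240.00
Σ | 27180.00 |  |  | 2916060.00 | 1853760.00
X̄ = 2916060.00 / 27180.00 = 107.29 mm
Ȳ = 1853760.00 / 27180.00 = 68.20 mm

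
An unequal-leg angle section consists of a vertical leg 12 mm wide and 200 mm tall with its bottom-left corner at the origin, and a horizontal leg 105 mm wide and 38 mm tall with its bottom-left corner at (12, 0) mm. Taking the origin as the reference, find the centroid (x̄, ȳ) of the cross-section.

Part | A | x̄ᵢ | ȳᵢ | A·x̄ᵢ | A·ȳᵢ
vertical leg | 2400.00 | 6.00 | 100.00 | 14400.00 | 240000.00
horizontal leg | 3990.00 | 64.50 | 19.00 | 257355.00 | 75810.00
Σ | 6390.00 |  |  | 271755.00 | 315810.00
x̄ = 271755.00 / 6390.00 = 42.53 mm
ȳ = 315810.00 / 6390.00 = 49.42 mm

x̄ = 42.53 mm, ȳ = 49.42 mm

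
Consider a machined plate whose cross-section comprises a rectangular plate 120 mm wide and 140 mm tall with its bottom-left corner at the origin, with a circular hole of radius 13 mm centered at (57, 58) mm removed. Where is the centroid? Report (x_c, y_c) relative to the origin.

plate: A = 120 × 140 = 16800.00, centroid at (60.00, 70.00).
hole: A = −π·13² = -530.93, centroid at (57.00, 58.00).
ΣA = 16269.07 mm², ΣAx_c = 977737.04 mm³, ΣAy_c = 1145206.11 mm³.
x_c = 977737.04/16269.07 = 60.10 mm; y_c = 1145206.11/16269.07 = 70.39 mm.

x_c = 60.10 mm, y_c = 70.39 mm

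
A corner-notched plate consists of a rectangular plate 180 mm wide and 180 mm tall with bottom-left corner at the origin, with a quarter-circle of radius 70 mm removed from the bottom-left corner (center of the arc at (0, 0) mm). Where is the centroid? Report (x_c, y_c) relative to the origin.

x_c = 98.13 mm, y_c = 98.13 mm

plate: A = 180 × 180 = 32400.00, centroid at (90.00, 90.00).
removed quarter-circle: A = −¼π·70² = -3848.45, centroid at (29.71, 29.71).
ΣA = 28551.55 mm²
ΣAx_c = (32400.00)(90.00) + (-3848.45)(29.71) = 2801666.67 mm³
ΣAy_c = (32400.00)(90.00) + (-3848.45)(29.71) = 2801666.67 mm³
x_c = 2801666.67 / 28551.55 = 98.13 mm
y_c = 2801666.67 / 28551.55 = 98.13 mm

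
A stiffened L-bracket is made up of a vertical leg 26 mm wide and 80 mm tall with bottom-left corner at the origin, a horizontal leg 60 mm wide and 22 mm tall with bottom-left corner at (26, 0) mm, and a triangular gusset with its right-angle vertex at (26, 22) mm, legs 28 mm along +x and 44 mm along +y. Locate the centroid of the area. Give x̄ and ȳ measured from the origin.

x̄ = 30.56 mm, ȳ = 29.96 mm

Part | A | x̄ᵢ | ȳᵢ | A·x̄ᵢ | A·ȳᵢ
vertical leg | 2080.00 | 13.00 | 40.00 | 27040.00 | 83200.00
horizontal leg | 1320.00 | 56.00 | 11.00 | 73920.00 | 14520.00
gusset | 616.00 | 35.33 | 36.67 | 21765.33 | 22586.67
Σ | 4016.00 |  |  | 122725.33 | 120306.67
x̄ = 122725.33 / 4016.00 = 30.56 mm
ȳ = 120306.67 / 4016.00 = 29.96 mm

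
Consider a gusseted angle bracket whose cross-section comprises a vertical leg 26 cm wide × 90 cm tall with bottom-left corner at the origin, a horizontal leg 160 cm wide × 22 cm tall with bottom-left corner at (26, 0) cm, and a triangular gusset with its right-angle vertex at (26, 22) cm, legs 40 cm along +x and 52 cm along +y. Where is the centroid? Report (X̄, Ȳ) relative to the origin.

Part | A | x̄ᵢ | ȳᵢ | A·x̄ᵢ | A·ȳᵢ
vertical leg | 2340.00 | 13.00 | 45.00 | 30420.00 | 105300.00
horizontal leg | 3520.00 | 106.00 | 11.00 | 373120.00 | 38720.00
gusset | 1040.00 | 39.33 | 39.33 | 40906.67 | 40906.67
Σ | 6900.00 |  |  | 444446.67 | 184926.67
X̄ = 444446.67 / 6900.00 = 64.41 cm
Ȳ = 184926.67 / 6900.00 = 26.80 cm

X̄ = 64.41 cm, Ȳ = 26.80 cm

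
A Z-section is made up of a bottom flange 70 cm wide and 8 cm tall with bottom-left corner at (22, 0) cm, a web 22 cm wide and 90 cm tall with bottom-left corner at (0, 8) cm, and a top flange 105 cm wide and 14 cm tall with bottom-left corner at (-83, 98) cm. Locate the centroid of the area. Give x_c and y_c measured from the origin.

x_c = 2.21 cm, y_c = 65.22 cm

bottom flange: A = 70 × 8 = 560.00, centroid at (57.00, 4.00).
web: A = 22 × 90 = 1980.00, centroid at (11.00, 53.00).
top flange: A = 105 × 14 = 1470.00, centroid at (-30.50, 105.00).
ΣA = 4010.00 cm², ΣAx_c = 8865.00 cm³, ΣAy_c = 261530.00 cm³.
x_c = 8865.00/4010.00 = 2.21 cm; y_c = 261530.00/4010.00 = 65.22 cm.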